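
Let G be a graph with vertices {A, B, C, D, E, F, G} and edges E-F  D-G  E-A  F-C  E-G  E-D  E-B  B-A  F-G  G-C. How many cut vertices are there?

Removing E increases the component count from 1 to 2, so E is a cut vertex.
By contrast removing B leaves 1 component; it is not a cut vertex. No other vertex is a cut vertex either.

1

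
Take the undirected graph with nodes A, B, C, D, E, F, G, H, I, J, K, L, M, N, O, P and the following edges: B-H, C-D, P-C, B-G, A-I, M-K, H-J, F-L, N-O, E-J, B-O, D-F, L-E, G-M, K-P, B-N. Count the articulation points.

Removing B increases the component count from 2 to 3, so B is a cut vertex.
By contrast removing D leaves 2 components; it is not a cut vertex. No other vertex is a cut vertex either.

1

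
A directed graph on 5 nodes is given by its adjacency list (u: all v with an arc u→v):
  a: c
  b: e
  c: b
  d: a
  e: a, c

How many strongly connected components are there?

2

{a, b, c, e} are all mutually reachable — one SCC of size 4.
{d} is an SCC by itself.
That gives 2 strongly connected components.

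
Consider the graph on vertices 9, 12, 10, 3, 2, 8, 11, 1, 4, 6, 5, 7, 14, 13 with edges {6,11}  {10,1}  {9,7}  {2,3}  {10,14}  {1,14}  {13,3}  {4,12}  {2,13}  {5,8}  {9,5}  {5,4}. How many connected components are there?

Starting from 6 we can reach 6, 11. That is one component of size 2.
Starting from 2 we can reach 2, 3, 13. That is one component of size 3.
Starting from 1 we can reach 1, 10, 14. That is one component of size 3.
Starting from 4 we can reach 4, 5, 7, 8, 9, 12. That is one component of size 6.
Total: 4 components.

4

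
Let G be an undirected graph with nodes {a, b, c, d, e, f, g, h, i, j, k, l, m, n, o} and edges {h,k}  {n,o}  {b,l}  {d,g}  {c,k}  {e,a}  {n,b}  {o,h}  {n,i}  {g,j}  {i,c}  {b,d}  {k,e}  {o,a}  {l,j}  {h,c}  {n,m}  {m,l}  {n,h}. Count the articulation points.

1

Removing n increases the component count from 2 to 3, so n is a cut vertex.
By contrast removing c leaves 2 components; it is not a cut vertex. No other vertex is a cut vertex either.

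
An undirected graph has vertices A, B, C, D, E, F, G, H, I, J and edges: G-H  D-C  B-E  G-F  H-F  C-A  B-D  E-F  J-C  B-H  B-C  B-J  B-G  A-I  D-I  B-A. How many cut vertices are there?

1

Removing B increases the component count from 1 to 2, so B is a cut vertex.
By contrast removing C leaves 1 component; it is not a cut vertex. No other vertex is a cut vertex either.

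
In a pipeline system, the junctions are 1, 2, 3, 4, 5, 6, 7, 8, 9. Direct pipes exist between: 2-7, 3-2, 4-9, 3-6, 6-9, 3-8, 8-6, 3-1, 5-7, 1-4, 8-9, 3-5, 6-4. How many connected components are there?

Starting from 1 we can reach 1, 2, 3, 4, 5, 6, 7, 8, 9. That is one component of size 9.
Total: 1 component.

1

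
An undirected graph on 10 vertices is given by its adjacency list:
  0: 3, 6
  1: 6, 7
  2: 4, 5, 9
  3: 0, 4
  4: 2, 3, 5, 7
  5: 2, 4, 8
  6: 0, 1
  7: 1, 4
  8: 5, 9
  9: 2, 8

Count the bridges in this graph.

0

The edges on the cycle 4-7-1-6-0-3-4 are not bridges since each lies on that cycle.
Every edge lies on some cycle, so there are no bridges.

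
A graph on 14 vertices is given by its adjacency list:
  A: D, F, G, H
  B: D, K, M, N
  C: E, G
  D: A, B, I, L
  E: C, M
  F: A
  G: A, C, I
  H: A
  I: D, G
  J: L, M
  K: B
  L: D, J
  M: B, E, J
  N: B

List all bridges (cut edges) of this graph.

A-F, A-H, B-K, B-N

The edges on the cycle D-I-G-A-D are not bridges since each lies on that cycle.
But removing H-A disconnects H from A; removing B-N disconnects B from N; removing F-A disconnects F from A; removing B-K disconnects B from K — these are bridges.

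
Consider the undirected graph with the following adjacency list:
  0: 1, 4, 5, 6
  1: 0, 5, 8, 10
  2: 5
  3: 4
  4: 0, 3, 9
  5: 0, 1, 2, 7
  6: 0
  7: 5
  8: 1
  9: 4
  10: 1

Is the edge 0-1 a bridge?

After removing 0-1, the path 0-5-1 still connects them, so the edge is not a bridge.

No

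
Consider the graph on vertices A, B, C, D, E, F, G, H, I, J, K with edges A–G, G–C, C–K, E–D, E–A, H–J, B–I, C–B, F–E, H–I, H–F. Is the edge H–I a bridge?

After removing H–I, the path H-F-E-A-G-C-B-I still connects them, so the edge is not a bridge.

No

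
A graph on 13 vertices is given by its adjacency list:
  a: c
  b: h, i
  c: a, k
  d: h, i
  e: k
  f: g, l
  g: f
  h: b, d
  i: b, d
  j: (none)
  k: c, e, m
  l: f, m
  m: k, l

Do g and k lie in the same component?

Yes

From g we can reach a, c, e, f, g, k, l, m, which includes k.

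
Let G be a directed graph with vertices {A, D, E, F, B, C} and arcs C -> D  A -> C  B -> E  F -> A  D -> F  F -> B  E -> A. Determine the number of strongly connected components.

{A, B, C, D, E, F} are all mutually reachable — one SCC of size 6.
That gives 1 strongly connected component.

1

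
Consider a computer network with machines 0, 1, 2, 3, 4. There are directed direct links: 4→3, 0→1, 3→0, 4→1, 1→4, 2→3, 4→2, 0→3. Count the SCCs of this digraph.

1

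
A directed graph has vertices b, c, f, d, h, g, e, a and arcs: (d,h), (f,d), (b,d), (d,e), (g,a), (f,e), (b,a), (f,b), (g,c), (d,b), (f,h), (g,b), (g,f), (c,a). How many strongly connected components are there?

7

{b, d} are all mutually reachable — one SCC of size 2.
{g} is an SCC by itself.
{h} is an SCC by itself.
{c} is an SCC by itself.
{e} is an SCC by itself.
(and 2 more singleton SCCs)
That gives 7 strongly connected components.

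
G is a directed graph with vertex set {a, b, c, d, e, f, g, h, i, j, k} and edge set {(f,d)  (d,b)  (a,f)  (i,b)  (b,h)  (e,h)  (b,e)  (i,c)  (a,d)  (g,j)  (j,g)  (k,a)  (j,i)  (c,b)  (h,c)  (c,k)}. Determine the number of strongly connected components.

{a, b, c, d, e, f, h, k} are all mutually reachable — one SCC of size 8.
{g, j} are all mutually reachable — one SCC of size 2.
{i} is an SCC by itself.
That gives 3 strongly connected components.

3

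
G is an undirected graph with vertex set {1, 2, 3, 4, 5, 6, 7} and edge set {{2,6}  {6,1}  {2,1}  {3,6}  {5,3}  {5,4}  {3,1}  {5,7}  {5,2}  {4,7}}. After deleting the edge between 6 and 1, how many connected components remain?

1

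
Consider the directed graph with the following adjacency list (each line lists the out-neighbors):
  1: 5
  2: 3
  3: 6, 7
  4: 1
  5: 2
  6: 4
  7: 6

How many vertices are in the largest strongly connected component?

7

{1, 2, 3, 4, 5, 6, 7} are all mutually reachable — one SCC of size 7.
The largest has 7 vertices.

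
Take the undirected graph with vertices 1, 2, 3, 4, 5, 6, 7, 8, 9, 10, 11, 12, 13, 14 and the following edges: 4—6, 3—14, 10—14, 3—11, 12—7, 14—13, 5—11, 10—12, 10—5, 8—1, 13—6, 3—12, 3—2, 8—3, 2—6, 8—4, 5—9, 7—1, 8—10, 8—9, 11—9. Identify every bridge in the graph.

The edges on the cycle 8-3-2-6-4-8 are not bridges since each lies on that cycle.
Every edge lies on some cycle, so there are no bridges.

none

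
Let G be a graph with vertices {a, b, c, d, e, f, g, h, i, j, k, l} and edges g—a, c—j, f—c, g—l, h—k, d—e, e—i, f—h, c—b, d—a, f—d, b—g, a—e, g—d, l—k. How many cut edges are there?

2

The edges on the cycle f-h-k-l-g-b-c-f are not bridges since each lies on that cycle.
But removing i—e disconnects i from e; removing j—c disconnects j from c — these are bridges.
That makes 2 bridges.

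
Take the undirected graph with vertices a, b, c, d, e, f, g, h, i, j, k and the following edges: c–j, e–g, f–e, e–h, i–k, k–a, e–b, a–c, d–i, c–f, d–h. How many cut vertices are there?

2

Removing c increases the component count from 1 to 2, so c is a cut vertex.
Removing e increases the component count from 1 to 3, so e is a cut vertex.
By contrast removing h leaves 1 component; it is not a cut vertex. No other vertex is a cut vertex either.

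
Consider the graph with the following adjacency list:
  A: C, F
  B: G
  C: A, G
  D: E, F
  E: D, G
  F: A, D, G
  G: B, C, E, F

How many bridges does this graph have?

The edges on the cycle A-C-G-F-A are not bridges since each lies on that cycle.
But removing B-G disconnects B from G — this is a bridge.

1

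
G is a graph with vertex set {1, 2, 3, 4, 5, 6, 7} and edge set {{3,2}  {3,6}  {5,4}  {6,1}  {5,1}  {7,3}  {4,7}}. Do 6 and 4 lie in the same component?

Yes

From 6 we can reach 1, 2, 3, 4, 5, 6, 7, which includes 4.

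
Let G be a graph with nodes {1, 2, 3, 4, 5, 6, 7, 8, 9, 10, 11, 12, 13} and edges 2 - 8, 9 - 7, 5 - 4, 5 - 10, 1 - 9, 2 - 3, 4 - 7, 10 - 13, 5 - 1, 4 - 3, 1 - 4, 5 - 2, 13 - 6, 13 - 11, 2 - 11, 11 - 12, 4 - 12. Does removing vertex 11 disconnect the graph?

Deleting 11 leaves 1 component (was 1) (its neighbors 2, 12, 13 remain connected to each other), so 11 is not a cut vertex.

No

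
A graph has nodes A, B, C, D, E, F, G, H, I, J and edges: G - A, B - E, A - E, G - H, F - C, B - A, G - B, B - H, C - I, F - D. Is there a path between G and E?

Yes

From G we can reach A, B, E, G, H, which includes E.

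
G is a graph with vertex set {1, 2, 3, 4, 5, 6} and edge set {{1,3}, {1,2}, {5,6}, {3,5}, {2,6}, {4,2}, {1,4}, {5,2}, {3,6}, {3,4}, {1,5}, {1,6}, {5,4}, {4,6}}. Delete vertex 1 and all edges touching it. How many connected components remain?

1

With 1 gone, the remaining components are: {2, 3, 4, 5, 6}.
That is 1 component.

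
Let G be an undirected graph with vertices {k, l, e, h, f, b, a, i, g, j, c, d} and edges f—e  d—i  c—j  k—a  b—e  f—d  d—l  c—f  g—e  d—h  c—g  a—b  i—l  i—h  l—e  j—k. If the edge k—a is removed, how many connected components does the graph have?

1

k and a are still connected via k-j-c-f-e-b-a, so the component count stays at 1.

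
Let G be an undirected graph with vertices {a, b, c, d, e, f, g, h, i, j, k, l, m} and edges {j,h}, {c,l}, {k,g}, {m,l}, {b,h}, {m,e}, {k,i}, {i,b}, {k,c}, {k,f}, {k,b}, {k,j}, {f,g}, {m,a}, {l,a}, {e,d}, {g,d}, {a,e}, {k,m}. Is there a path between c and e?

Yes

From c we can reach a, b, c, d, e, f, g, h, i, j, k, l, m, which includes e.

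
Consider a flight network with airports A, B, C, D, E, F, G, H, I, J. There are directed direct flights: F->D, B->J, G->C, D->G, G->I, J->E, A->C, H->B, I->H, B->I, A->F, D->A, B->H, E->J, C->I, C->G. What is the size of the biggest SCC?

{A, D, F} are all mutually reachable — one SCC of size 3.
{B, H, I} are all mutually reachable — one SCC of size 3.
{E, J} are all mutually reachable — one SCC of size 2.
{C, G} are all mutually reachable — one SCC of size 2.
The largest has 3 vertices.

3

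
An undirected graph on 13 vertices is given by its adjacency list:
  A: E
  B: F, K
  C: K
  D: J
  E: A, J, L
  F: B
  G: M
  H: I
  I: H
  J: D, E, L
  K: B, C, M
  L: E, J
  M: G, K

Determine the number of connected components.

3

Starting from H we can reach H, I. That is one component of size 2.
Starting from A we can reach A, D, E, J, L. That is one component of size 5.
Starting from B we can reach B, C, F, G, K, M. That is one component of size 6.
Total: 3 components.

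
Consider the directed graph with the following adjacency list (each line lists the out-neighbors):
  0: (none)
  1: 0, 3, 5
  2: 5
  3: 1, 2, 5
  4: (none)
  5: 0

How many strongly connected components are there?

5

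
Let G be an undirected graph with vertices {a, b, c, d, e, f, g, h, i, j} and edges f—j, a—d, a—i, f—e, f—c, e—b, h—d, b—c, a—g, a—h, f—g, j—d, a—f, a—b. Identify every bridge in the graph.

a-i

The edges on the cycle a-f-g-a are not bridges since each lies on that cycle.
But removing a—i disconnects a from i — this is a bridge.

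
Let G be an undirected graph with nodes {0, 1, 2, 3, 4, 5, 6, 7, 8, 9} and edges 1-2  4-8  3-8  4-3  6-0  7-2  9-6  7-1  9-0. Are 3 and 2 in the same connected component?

No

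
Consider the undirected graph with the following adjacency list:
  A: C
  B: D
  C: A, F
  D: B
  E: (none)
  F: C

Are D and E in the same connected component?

The component containing D is {B, D}, and E is not in it.

No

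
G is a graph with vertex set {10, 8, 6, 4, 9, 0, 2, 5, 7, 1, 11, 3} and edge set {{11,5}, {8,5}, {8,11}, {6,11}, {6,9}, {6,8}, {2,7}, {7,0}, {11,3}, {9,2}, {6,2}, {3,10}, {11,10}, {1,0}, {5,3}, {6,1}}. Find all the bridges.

none

The edges on the cycle 6-8-5-3-10-11-6 are not bridges since each lies on that cycle.
Every edge lies on some cycle, so there are no bridges.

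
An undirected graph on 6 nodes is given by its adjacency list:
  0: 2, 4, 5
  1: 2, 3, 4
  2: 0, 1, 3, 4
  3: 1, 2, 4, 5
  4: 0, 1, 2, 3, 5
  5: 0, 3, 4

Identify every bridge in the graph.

The edges on the cycle 3-5-0-4-1-3 are not bridges since each lies on that cycle.
Every edge lies on some cycle, so there are no bridges.

none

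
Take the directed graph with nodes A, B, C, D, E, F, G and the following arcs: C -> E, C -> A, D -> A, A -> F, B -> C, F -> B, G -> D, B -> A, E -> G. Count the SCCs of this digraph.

{A, B, C, D, E, F, G} are all mutually reachable — one SCC of size 7.
That gives 1 strongly connected component.

1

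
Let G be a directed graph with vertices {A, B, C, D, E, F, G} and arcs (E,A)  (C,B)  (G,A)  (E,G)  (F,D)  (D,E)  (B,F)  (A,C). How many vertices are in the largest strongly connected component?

7

{A, B, C, D, E, F, G} are all mutually reachable — one SCC of size 7.
The largest has 7 vertices.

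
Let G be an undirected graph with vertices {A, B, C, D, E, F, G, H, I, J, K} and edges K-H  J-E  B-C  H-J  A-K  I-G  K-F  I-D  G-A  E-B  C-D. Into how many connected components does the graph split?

1

Starting from A we can reach A, B, C, D, E, F, G, H, I, J, K. That is one component of size 11.
Total: 1 component.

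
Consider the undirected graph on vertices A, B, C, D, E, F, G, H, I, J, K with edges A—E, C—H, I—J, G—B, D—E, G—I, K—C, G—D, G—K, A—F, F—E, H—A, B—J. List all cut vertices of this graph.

G

Removing G increases the component count from 1 to 2, so G is a cut vertex.
By contrast removing D leaves 1 component; it is not a cut vertex. No other vertex is a cut vertex either.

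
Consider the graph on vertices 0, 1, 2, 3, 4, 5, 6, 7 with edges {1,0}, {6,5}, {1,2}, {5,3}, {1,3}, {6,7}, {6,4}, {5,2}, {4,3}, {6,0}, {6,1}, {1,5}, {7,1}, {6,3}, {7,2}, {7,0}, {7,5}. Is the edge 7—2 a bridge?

After removing 7—2, the path 7-1-2 still connects them, so the edge is not a bridge.

No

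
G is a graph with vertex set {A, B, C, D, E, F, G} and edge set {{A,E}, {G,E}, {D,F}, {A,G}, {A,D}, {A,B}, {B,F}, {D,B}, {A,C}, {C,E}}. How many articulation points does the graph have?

Removing A increases the component count from 1 to 2, so A is a cut vertex.
By contrast removing G leaves 1 component; it is not a cut vertex. No other vertex is a cut vertex either.

1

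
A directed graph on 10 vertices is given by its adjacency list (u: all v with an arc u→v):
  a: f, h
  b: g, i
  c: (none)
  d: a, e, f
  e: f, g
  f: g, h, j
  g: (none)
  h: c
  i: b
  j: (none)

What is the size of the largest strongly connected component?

{b, i} are all mutually reachable — one SCC of size 2.
{j} is an SCC by itself.
{d} is an SCC by itself.
{h} is an SCC by itself.
{a} is an SCC by itself.
(and 4 more singleton SCCs)
The largest has 2 vertices.

2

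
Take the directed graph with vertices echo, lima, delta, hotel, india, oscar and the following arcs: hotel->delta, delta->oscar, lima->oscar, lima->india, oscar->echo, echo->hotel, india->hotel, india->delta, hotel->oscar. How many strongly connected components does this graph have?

3

{echo, delta, hotel, oscar} are all mutually reachable — one SCC of size 4.
{lima} is an SCC by itself.
{india} is an SCC by itself.
That gives 3 strongly connected components.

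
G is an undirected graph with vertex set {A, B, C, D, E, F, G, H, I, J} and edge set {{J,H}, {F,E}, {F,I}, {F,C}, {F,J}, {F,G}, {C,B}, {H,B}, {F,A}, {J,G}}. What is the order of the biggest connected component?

D is isolated — a component by itself.
Starting from A we can reach A, B, C, E, F, G, H, I, J. That is one component of size 9.
The largest has 9 vertices.

9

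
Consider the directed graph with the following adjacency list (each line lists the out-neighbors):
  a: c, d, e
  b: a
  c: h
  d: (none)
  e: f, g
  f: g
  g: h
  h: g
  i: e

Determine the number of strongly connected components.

8

{g, h} are all mutually reachable — one SCC of size 2.
{d} is an SCC by itself.
{f} is an SCC by itself.
{a} is an SCC by itself.
{e} is an SCC by itself.
(and 3 more singleton SCCs)
That gives 8 strongly connected components.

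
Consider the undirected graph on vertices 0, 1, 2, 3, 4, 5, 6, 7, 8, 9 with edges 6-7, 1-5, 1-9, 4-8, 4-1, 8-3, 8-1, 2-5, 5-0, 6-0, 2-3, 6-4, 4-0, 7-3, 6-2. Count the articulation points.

1

Removing 1 increases the component count from 1 to 2, so 1 is a cut vertex.
By contrast removing 5 leaves 1 component; it is not a cut vertex. No other vertex is a cut vertex either.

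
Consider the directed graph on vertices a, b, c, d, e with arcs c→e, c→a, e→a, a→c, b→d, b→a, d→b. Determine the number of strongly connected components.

2

{a, c, e} are all mutually reachable — one SCC of size 3.
{b, d} are all mutually reachable — one SCC of size 2.
That gives 2 strongly connected components.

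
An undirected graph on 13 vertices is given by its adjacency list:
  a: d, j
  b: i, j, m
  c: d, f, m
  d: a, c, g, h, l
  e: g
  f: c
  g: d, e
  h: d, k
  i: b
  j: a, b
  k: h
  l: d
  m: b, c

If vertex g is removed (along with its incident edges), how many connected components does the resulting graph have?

With g gone, the remaining components are: {e}; {a, b, c, d, f, h, i, j, k, l, m}.
That is 2 components.

2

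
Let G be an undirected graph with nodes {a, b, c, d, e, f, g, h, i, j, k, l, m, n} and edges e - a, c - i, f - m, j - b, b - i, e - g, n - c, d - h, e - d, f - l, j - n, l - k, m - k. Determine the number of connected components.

Starting from f we can reach f, k, l, m. That is one component of size 4.
Starting from b we can reach b, c, i, j, n. That is one component of size 5.
Starting from a we can reach a, d, e, g, h. That is one component of size 5.
Total: 3 components.

3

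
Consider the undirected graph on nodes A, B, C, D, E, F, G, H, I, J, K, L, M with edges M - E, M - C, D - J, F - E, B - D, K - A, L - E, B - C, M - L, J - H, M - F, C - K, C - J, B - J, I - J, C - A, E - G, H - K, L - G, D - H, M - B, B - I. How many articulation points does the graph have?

1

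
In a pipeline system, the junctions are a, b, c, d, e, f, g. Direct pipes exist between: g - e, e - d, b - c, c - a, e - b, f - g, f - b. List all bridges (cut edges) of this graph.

The edges on the cycle f-g-e-b-f are not bridges since each lies on that cycle.
But removing b - c disconnects b from c; removing c - a disconnects c from a; removing e - d disconnects e from d — these are bridges.

a-c, b-c, d-e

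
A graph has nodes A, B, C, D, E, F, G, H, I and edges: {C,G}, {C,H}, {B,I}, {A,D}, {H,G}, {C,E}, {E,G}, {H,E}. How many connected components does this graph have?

4

F is isolated — a component by itself.
Starting from B we can reach B, I. That is one component of size 2.
Starting from A we can reach A, D. That is one component of size 2.
Starting from C we can reach C, E, G, H. That is one component of size 4.
Total: 4 components.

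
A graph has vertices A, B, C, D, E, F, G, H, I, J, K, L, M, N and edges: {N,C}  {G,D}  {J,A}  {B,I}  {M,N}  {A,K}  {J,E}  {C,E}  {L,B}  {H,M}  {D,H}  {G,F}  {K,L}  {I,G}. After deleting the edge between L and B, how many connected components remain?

L and B are still connected via L-K-A-J-E-C-N-M-H-D-G-I-B, so the component count stays at 1.

1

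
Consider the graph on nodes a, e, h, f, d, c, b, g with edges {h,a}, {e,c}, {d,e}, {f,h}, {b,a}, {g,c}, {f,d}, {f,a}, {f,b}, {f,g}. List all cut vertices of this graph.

f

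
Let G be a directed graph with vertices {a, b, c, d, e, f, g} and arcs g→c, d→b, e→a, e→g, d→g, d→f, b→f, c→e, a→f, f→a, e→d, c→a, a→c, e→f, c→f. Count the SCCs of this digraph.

{a, b, c, d, e, f, g} are all mutually reachable — one SCC of size 7.
That gives 1 strongly connected component.

1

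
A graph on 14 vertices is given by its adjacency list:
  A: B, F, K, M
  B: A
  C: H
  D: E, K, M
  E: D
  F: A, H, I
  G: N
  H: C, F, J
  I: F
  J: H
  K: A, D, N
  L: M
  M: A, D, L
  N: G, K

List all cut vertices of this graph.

Removing A increases the component count from 1 to 3, so A is a cut vertex.
Removing D increases the component count from 1 to 2, so D is a cut vertex.
Removing F increases the component count from 1 to 3, so F is a cut vertex.
Likewise H, K, M, N are cut vertices.
By contrast removing L leaves 1 component; it is not a cut vertex. No other vertex is a cut vertex either.

A, D, F, H, K, M, N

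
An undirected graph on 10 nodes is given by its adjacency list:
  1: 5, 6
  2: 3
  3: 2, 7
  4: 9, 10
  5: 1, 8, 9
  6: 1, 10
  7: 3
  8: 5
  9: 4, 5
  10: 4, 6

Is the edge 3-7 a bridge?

Yes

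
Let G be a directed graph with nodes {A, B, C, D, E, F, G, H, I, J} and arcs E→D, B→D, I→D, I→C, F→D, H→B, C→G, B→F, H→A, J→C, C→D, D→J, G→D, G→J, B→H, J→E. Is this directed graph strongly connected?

There is no directed path from B to I, so the graph is not strongly connected.

No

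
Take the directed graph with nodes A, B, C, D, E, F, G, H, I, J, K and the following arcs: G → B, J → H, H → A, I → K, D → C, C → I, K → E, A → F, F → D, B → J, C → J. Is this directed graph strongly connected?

No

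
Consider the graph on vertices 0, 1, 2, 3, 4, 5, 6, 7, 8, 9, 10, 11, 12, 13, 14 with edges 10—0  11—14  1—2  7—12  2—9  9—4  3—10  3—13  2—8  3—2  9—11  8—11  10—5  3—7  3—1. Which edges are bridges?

0-10, 10-3, 10-5, 11-14, 12-7, 13-3, 3-7, 4-9

The edges on the cycle 2-9-11-8-2 are not bridges since each lies on that cycle.
But removing 11—14 disconnects 11 from 14; removing 10—3 disconnects 10 from 3; removing 10—0 disconnects 10 from 0; removing 7—3 disconnects 7 from 3 — these are bridges.
In total 8 edges are bridges.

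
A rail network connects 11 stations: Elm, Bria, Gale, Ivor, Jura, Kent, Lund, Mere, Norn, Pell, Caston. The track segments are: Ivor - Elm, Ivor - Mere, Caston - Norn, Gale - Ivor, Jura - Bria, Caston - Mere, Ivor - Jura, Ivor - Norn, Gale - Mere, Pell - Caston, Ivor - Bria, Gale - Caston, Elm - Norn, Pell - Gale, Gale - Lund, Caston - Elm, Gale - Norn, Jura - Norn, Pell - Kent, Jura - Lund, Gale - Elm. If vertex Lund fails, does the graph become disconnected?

No

Deleting Lund leaves 1 component (was 1) (its neighbors Gale, Jura remain connected to each other), so Lund is not a cut vertex.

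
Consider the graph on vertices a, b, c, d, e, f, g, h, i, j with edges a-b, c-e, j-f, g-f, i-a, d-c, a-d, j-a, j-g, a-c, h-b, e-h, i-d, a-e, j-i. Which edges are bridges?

none

The edges on the cycle j-g-f-j are not bridges since each lies on that cycle.
Every edge lies on some cycle, so there are no bridges.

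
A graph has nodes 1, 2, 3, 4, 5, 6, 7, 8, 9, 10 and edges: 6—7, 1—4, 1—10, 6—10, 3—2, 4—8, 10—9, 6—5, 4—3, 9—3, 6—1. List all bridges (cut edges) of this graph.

The edges on the cycle 1-10-9-3-4-1 are not bridges since each lies on that cycle.
But removing 7—6 disconnects 7 from 6; removing 4—8 disconnects 4 from 8; removing 3—2 disconnects 3 from 2; removing 5—6 disconnects 5 from 6 — these are bridges.

2-3, 4-8, 5-6, 6-7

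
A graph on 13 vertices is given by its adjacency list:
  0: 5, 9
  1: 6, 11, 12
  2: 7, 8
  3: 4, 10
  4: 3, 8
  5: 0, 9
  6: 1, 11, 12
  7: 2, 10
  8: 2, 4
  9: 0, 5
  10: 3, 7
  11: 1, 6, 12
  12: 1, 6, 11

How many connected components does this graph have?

3

Starting from 0 we can reach 0, 5, 9. That is one component of size 3.
Starting from 1 we can reach 1, 6, 11, 12. That is one component of size 4.
Starting from 2 we can reach 2, 3, 4, 7, 8, 10. That is one component of size 6.
Total: 3 components.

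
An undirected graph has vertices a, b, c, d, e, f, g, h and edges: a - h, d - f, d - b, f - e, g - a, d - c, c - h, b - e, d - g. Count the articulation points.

1

Removing d increases the component count from 1 to 2, so d is a cut vertex.
By contrast removing g leaves 1 component; it is not a cut vertex. No other vertex is a cut vertex either.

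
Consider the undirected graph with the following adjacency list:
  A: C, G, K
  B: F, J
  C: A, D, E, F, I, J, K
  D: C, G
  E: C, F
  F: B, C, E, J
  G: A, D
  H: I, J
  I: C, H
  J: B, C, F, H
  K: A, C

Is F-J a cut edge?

After removing F-J, the path F-C-J still connects them, so the edge is not a bridge.

No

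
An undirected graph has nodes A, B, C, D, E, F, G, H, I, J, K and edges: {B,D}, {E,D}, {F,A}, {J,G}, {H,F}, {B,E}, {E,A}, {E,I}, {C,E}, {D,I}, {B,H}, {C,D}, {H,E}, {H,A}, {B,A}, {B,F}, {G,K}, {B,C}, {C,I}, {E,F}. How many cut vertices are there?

1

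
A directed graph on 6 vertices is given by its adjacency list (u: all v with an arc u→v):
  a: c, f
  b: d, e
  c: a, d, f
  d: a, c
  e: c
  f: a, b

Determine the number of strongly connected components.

1

{a, b, c, d, e, f} are all mutually reachable — one SCC of size 6.
That gives 1 strongly connected component.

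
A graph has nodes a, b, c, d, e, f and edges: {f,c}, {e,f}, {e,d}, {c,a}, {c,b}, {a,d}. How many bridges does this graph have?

1

The edges on the cycle e-f-c-a-d-e are not bridges since each lies on that cycle.
But removing c-b disconnects c from b — this is a bridge.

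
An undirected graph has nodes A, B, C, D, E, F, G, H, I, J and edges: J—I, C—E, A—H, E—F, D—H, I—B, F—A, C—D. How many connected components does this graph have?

G is isolated — a component by itself.
Starting from B we can reach B, I, J. That is one component of size 3.
Starting from A we can reach A, C, D, E, F, H. That is one component of size 6.
Total: 3 components.

3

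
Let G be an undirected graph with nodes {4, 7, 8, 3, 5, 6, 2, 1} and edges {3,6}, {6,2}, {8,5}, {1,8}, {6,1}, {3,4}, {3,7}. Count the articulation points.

4

Removing 1 increases the component count from 1 to 2, so 1 is a cut vertex.
Removing 3 increases the component count from 1 to 3, so 3 is a cut vertex.
Removing 6 increases the component count from 1 to 3, so 6 is a cut vertex.
Likewise 8 is a cut vertex.
By contrast removing 2 leaves 1 component; it is not a cut vertex. No other vertex is a cut vertex either.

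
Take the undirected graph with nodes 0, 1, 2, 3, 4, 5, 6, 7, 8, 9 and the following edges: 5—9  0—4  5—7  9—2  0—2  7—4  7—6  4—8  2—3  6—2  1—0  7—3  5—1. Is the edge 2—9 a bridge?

No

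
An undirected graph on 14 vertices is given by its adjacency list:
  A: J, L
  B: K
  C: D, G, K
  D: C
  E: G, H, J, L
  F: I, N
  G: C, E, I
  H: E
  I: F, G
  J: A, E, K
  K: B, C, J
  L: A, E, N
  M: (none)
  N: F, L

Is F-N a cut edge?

After removing F-N, the path F-I-G-E-L-N still connects them, so the edge is not a bridge.

No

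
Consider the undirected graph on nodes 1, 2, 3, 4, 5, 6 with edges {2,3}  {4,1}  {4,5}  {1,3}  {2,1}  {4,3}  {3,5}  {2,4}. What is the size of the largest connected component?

6 is isolated — a component by itself.
Starting from 1 we can reach 1, 2, 3, 4, 5. That is one component of size 5.
The largest has 5 vertices.

5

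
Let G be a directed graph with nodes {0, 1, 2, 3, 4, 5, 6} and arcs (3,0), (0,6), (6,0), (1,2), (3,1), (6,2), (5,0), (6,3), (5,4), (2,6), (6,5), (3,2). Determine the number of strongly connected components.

{0, 1, 2, 3, 5, 6} are all mutually reachable — one SCC of size 6.
{4} is an SCC by itself.
That gives 2 strongly connected components.

2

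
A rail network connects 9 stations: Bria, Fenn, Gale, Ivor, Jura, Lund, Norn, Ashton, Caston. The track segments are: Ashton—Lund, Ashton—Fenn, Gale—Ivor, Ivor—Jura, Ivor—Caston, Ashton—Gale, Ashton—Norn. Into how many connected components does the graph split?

2

Bria is isolated — a component by itself.
Starting from Fenn we can reach Fenn, Gale, Ivor, Jura, Lund, Norn, Ashton, Caston. That is one component of size 8.
Total: 2 components.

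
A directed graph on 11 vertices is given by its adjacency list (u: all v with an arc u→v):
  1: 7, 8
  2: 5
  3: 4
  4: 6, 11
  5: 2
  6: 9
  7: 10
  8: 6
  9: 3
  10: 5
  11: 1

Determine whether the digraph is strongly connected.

No

There is no directed path from 7 to 1, so the graph is not strongly connected.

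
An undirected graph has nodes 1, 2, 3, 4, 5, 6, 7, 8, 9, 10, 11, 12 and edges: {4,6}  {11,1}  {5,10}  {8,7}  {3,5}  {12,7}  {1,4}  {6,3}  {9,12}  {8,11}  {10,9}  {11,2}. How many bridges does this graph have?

1

The edges on the cycle 8-11-1-4-6-3-5-10-9-12-7-8 are not bridges since each lies on that cycle.
But removing 11-2 disconnects 11 from 2 — this is a bridge.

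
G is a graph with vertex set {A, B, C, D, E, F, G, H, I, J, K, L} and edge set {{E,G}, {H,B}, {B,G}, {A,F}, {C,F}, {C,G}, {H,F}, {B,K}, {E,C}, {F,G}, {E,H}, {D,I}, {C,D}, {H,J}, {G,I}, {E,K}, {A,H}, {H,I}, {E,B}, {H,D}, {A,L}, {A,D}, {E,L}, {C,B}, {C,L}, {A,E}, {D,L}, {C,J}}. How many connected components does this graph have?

Starting from A we can reach A, B, C, D, E, F, G, H, I, J, K, L. That is one component of size 12.
Total: 1 component.

1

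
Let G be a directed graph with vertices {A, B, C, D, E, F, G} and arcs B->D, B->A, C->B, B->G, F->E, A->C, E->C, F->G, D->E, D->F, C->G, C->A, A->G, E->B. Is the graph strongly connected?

There is no directed path from G to E, so the graph is not strongly connected.

No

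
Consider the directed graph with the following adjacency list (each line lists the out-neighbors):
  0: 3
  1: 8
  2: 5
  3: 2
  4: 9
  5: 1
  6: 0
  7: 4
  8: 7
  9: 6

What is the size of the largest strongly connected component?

{0, 1, 2, 3, 4, 5, 6, 7, 8, 9} are all mutually reachable — one SCC of size 10.
The largest has 10 vertices.

10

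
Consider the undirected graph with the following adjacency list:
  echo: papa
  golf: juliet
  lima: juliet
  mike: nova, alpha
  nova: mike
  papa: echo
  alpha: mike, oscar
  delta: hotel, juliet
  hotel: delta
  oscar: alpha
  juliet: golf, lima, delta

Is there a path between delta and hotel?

Yes

From delta we can reach golf, lima, delta, hotel, juliet, which includes hotel.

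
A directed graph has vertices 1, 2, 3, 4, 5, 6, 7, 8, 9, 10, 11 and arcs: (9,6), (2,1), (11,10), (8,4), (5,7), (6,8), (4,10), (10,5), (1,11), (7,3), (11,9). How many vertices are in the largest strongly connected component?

1

{2} is an SCC by itself.
{11} is an SCC by itself.
{8} is an SCC by itself.
{9} is an SCC by itself.
{6} is an SCC by itself.
(and 6 more singleton SCCs)
The largest has 1 vertex.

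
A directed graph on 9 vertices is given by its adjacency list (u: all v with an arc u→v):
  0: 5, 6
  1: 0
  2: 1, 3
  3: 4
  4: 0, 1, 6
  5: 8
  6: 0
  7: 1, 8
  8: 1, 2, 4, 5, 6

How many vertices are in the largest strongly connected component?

8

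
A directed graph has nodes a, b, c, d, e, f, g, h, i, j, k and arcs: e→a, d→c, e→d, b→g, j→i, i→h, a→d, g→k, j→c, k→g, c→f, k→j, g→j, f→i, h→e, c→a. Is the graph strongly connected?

No

There is no directed path from c to g, so the graph is not strongly connected.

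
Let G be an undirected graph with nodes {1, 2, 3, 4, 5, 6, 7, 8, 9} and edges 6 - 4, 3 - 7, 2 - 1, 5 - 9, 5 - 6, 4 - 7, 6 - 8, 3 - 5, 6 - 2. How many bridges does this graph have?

4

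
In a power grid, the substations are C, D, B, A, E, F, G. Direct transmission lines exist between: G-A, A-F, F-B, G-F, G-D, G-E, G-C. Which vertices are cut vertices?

F, G

Removing F increases the component count from 1 to 2, so F is a cut vertex.
Removing G increases the component count from 1 to 4, so G is a cut vertex.
By contrast removing B leaves 1 component; it is not a cut vertex. No other vertex is a cut vertex either.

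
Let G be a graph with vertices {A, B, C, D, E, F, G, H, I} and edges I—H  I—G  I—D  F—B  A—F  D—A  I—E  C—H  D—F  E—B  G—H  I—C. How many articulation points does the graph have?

Removing I increases the component count from 1 to 2, so I is a cut vertex.
By contrast removing H leaves 1 component; it is not a cut vertex. No other vertex is a cut vertex either.

1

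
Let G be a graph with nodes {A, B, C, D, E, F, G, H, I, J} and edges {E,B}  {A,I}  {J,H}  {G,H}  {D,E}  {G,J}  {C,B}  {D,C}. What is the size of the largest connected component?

F is isolated — a component by itself.
Starting from A we can reach A, I. That is one component of size 2.
Starting from G we can reach G, H, J. That is one component of size 3.
Starting from B we can reach B, C, D, E. That is one component of size 4.
The largest has 4 vertices.

4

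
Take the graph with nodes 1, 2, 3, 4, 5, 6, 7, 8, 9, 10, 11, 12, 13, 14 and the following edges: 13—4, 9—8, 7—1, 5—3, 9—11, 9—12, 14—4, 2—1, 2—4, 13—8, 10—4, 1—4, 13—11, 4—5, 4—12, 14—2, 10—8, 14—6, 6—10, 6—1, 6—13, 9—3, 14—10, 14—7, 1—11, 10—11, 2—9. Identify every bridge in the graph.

The edges on the cycle 14-2-1-6-14 are not bridges since each lies on that cycle.
Every edge lies on some cycle, so there are no bridges.

none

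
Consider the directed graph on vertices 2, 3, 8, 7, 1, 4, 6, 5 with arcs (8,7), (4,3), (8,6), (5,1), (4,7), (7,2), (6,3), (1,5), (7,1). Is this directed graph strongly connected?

No

There is no directed path from 2 to 3, so the graph is not strongly connected.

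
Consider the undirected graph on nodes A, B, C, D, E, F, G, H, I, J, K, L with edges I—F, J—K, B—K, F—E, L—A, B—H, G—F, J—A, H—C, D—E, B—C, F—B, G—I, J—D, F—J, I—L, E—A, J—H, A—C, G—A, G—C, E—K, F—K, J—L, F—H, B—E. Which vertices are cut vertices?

none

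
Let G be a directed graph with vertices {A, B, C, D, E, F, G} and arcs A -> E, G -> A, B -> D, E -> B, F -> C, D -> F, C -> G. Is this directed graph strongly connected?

Yes

From F we can reach every vertex (A, B, C, D, E, F, G), and every vertex can reach F (A, B, C, D, E, F, G). So the whole graph is one strongly connected component.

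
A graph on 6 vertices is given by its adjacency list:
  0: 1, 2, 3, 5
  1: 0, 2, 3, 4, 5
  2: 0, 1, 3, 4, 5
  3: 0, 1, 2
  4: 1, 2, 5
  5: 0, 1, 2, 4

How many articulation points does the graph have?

Removing 4, for instance, still leaves 1 component. No single vertex removal increases the component count — the graph has no articulation points.

0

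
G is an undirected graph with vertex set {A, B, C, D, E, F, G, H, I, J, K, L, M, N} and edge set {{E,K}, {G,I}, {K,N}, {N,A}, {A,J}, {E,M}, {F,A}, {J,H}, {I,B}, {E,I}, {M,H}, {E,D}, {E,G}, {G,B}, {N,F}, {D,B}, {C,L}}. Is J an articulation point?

No

Deleting J leaves 2 components (was 2), so J is not a cut vertex.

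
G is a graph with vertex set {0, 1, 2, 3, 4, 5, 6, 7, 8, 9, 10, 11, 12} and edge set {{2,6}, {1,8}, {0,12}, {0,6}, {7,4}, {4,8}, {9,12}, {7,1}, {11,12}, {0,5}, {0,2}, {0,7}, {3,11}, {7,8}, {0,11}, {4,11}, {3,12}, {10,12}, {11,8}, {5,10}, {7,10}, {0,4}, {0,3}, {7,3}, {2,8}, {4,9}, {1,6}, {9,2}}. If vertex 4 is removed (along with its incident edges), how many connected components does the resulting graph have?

1

With 4 gone, the remaining components are: {0, 1, 2, 3, 5, 6, 7, 8, 9, 10, 11, 12}.
That is 1 component.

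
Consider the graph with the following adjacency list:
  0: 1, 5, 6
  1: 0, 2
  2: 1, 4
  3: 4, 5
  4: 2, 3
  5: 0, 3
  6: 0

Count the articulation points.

Removing 0 increases the component count from 1 to 2, so 0 is a cut vertex.
By contrast removing 6 leaves 1 component; it is not a cut vertex. No other vertex is a cut vertex either.

1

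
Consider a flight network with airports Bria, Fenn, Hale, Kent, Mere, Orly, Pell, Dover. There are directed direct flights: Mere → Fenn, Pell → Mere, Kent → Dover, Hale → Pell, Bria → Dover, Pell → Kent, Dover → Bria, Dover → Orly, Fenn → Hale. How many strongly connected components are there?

{Fenn, Hale, Mere, Pell} are all mutually reachable — one SCC of size 4.
{Bria, Dover} are all mutually reachable — one SCC of size 2.
{Orly} is an SCC by itself.
{Kent} is an SCC by itself.
That gives 4 strongly connected components.

4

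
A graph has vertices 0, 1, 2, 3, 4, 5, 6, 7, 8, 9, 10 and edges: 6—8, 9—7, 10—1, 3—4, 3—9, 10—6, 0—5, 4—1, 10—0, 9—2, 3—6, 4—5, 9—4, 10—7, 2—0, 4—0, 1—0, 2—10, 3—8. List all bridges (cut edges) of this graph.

none

The edges on the cycle 3-9-2-10-6-8-3 are not bridges since each lies on that cycle.
Every edge lies on some cycle, so there are no bridges.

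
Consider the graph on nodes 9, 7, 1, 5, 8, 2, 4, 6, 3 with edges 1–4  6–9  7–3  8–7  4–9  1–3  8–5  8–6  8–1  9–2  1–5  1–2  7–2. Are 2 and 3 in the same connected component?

Yes

From 2 we can reach 1, 2, 3, 4, 5, 6, 7, 8, 9, which includes 3.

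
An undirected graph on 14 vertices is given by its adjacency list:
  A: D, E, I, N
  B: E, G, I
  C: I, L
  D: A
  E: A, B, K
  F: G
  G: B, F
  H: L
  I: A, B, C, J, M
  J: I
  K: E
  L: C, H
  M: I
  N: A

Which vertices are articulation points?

Removing A increases the component count from 1 to 3, so A is a cut vertex.
Removing B increases the component count from 1 to 2, so B is a cut vertex.
Removing C increases the component count from 1 to 2, so C is a cut vertex.
Likewise E, G, I, L are cut vertices.
By contrast removing N leaves 1 component; it is not a cut vertex. No other vertex is a cut vertex either.

A, B, C, E, G, I, L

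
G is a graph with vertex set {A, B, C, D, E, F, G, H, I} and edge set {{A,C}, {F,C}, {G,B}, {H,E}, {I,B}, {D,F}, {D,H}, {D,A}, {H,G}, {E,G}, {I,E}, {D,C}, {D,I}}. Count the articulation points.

Removing D increases the component count from 1 to 2, so D is a cut vertex.
By contrast removing B leaves 1 component; it is not a cut vertex. No other vertex is a cut vertex either.

1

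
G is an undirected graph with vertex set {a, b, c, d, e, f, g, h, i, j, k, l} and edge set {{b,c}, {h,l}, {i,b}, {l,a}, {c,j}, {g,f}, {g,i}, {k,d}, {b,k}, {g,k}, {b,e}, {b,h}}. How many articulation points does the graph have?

Removing b increases the component count from 1 to 4, so b is a cut vertex.
Removing c increases the component count from 1 to 2, so c is a cut vertex.
Removing g increases the component count from 1 to 2, so g is a cut vertex.
Likewise h, k, l are cut vertices.
By contrast removing j leaves 1 component; it is not a cut vertex. No other vertex is a cut vertex either.

6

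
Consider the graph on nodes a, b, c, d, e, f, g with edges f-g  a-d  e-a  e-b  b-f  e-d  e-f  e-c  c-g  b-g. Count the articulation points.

1

Removing e increases the component count from 1 to 2, so e is a cut vertex.
By contrast removing d leaves 1 component; it is not a cut vertex. No other vertex is a cut vertex either.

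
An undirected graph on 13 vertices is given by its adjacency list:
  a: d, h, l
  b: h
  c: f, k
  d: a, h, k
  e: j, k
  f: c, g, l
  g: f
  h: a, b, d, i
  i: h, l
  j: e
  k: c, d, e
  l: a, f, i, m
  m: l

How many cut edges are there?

The edges on the cycle k-c-f-l-i-h-d-k are not bridges since each lies on that cycle.
But removing h-b disconnects h from b; removing g-f disconnects g from f; removing m-l disconnects m from l; removing e-k disconnects e from k — these are bridges.
In total 5 edges are bridges.

5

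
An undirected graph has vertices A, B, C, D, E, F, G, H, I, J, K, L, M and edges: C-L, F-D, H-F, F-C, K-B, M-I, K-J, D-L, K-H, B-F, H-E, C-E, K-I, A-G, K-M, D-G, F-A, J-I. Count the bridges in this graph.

0

The edges on the cycle F-A-G-D-F are not bridges since each lies on that cycle.
Every edge lies on some cycle, so there are no bridges.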